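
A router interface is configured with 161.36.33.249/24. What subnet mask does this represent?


/24 means 24 network bits, 8 host bits
Binary: 11111111111111111111111100000000
Mask: 255.255.255.0


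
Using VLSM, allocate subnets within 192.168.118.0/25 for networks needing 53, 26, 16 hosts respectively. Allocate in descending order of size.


53 hosts -> /26 (62 usable): 192.168.118.0/26
26 hosts -> /27 (30 usable): 192.168.118.64/27
16 hosts -> /27 (30 usable): 192.168.118.96/27
Allocation: 192.168.118.0/26 (53 hosts, 62 usable); 192.168.118.64/27 (26 hosts, 30 usable); 192.168.118.96/27 (16 hosts, 30 usable)


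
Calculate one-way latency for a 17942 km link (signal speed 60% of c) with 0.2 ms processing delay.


Speed = 0.6 * 3e5 km/s = 180000 km/s
Propagation delay = 17942 / 180000 = 0.0997 s = 99.6778 ms
Processing delay = 0.2 ms
Total one-way latency = 99.8778 ms


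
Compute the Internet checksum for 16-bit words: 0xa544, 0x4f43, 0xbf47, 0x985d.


Sum all words (with carry folding):
+ 0xa544 = 0xa544
+ 0x4f43 = 0xf487
+ 0xbf47 = 0xb3cf
+ 0x985d = 0x4c2d
One's complement: ~0x4c2d
Checksum = 0xb3d2


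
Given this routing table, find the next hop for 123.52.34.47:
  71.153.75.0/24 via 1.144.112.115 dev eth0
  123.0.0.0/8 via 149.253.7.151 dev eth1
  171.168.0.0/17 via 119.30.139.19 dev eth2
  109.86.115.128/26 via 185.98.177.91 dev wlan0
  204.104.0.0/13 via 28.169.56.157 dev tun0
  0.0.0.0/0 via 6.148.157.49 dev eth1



Longest prefix match for 123.52.34.47:
  /24 71.153.75.0: no
  /8 123.0.0.0: MATCH
  /17 171.168.0.0: no
  /26 109.86.115.128: no
  /13 204.104.0.0: no
  /0 0.0.0.0: MATCH
Selected: next-hop 149.253.7.151 via eth1 (matched /8)


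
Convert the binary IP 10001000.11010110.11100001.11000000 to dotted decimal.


10001000 = 136
11010110 = 214
11100001 = 225
11000000 = 192
IP: 136.214.225.192


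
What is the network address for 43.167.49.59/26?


IP:   00101011.10100111.00110001.00111011
Mask: 11111111.11111111.11111111.11000000
AND operation:
Net:  00101011.10100111.00110001.00000000
Network: 43.167.49.0/26


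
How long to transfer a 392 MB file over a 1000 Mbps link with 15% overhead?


Effective throughput = 1000 * (1 - 15/100) = 850 Mbps
File size in Mb = 392 * 8 = 3136 Mb
Time = 3136 / 850
Time = 3.6894 seconds


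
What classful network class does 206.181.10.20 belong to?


First octet: 206
Binary: 11001110
110xxxxx -> Class C (192-223)
Class C, default mask 255.255.255.0 (/24)


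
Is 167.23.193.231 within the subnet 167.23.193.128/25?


Subnet network: 167.23.193.128
Test IP AND mask: 167.23.193.128
Yes, 167.23.193.231 is in 167.23.193.128/25


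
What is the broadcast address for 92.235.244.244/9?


Network: 92.128.0.0/9
Host bits = 23
Set all host bits to 1:
Broadcast: 92.255.255.255


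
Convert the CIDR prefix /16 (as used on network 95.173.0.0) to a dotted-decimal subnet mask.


/16 means 16 network bits, 16 host bits
Binary: 11111111111111110000000000000000
Mask: 255.255.0.0


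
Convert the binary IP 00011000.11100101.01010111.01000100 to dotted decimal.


00011000 = 24
11100101 = 229
01010111 = 87
01000100 = 68
IP: 24.229.87.68


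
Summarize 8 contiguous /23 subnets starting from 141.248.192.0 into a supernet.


Original prefix: /23
Number of subnets: 8 = 2^3
New prefix = 23 - 3 = 20
Supernet: 141.248.192.0/20


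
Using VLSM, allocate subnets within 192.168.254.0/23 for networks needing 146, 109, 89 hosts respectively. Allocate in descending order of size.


146 hosts -> /24 (254 usable): 192.168.254.0/24
109 hosts -> /25 (126 usable): 192.168.255.0/25
89 hosts -> /25 (126 usable): 192.168.255.128/25
Allocation: 192.168.254.0/24 (146 hosts, 254 usable); 192.168.255.0/25 (109 hosts, 126 usable); 192.168.255.128/25 (89 hosts, 126 usable)


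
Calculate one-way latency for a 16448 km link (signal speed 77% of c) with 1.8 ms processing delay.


Speed = 0.77 * 3e5 km/s = 231000 km/s
Propagation delay = 16448 / 231000 = 0.0712 s = 71.2035 ms
Processing delay = 1.8 ms
Total one-way latency = 73.0035 ms


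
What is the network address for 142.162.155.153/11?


IP:   10001110.10100010.10011011.10011001
Mask: 11111111.11100000.00000000.00000000
AND operation:
Net:  10001110.10100000.00000000.00000000
Network: 142.160.0.0/11


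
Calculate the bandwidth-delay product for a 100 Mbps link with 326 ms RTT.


BDP = bandwidth * RTT
= 100 Mbps * 326 ms
= 100 * 1e6 * 326 / 1000 bits
= 32600000 bits
= 4075000 bytes
= 3979.4922 KB
BDP = 32600000 bits (4075000 bytes)


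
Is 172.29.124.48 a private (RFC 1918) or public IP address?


RFC 1918 private ranges:
  10.0.0.0/8 (10.0.0.0 - 10.255.255.255)
  172.16.0.0/12 (172.16.0.0 - 172.31.255.255)
  192.168.0.0/16 (192.168.0.0 - 192.168.255.255)
Private (in 172.16.0.0/12)


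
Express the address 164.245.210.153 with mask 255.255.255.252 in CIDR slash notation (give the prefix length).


Binary: 11111111.11111111.11111111.11111100
Count leading 1s
Prefix: /30


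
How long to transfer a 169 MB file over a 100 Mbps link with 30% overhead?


Effective throughput = 100 * (1 - 30/100) = 70 Mbps
File size in Mb = 169 * 8 = 1352 Mb
Time = 1352 / 70
Time = 19.3143 seconds


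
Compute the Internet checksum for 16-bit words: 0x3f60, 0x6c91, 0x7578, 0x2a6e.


Sum all words (with carry folding):
+ 0x3f60 = 0x3f60
+ 0x6c91 = 0xabf1
+ 0x7578 = 0x216a
+ 0x2a6e = 0x4bd8
One's complement: ~0x4bd8
Checksum = 0xb427


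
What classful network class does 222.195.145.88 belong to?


First octet: 222
Binary: 11011110
110xxxxx -> Class C (192-223)
Class C, default mask 255.255.255.0 (/24)


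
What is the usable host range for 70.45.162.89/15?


Network: 70.44.0.0
Broadcast: 70.45.255.255
First usable = network + 1
Last usable = broadcast - 1
Range: 70.44.0.1 to 70.45.255.254


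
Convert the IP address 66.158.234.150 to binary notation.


66 = 01000010
158 = 10011110
234 = 11101010
150 = 10010110
Binary: 01000010.10011110.11101010.10010110


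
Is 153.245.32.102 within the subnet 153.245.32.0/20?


Subnet network: 153.245.32.0
Test IP AND mask: 153.245.32.0
Yes, 153.245.32.102 is in 153.245.32.0/20


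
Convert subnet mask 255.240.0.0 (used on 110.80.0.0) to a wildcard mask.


Subnet mask: 255.240.0.0
Wildcard = 255.255.255.255 - subnet mask
255 - 255 = 0
255 - 240 = 15
255 - 0 = 255
255 - 0 = 255
Wildcard: 0.15.255.255


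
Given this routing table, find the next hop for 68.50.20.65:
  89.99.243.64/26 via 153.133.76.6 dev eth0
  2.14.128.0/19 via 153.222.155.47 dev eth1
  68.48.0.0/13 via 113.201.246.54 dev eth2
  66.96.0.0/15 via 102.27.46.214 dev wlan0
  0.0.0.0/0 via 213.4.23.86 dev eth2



Longest prefix match for 68.50.20.65:
  /26 89.99.243.64: no
  /19 2.14.128.0: no
  /13 68.48.0.0: MATCH
  /15 66.96.0.0: no
  /0 0.0.0.0: MATCH
Selected: next-hop 113.201.246.54 via eth2 (matched /13)


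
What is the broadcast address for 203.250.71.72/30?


Network: 203.250.71.72/30
Host bits = 2
Set all host bits to 1:
Broadcast: 203.250.71.75


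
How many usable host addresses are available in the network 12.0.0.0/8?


Host bits = 32 - 8 = 24
Total addresses = 2^24 = 16777216
Usable = total - 2 (network and broadcast)
Usable hosts: 16777214


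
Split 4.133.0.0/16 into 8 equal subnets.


New prefix = 16 + 3 = 19
Each subnet has 8192 addresses
  4.133.0.0/19
  4.133.32.0/19
  4.133.64.0/19
  4.133.96.0/19
  4.133.128.0/19
  4.133.160.0/19
  4.133.192.0/19
  4.133.224.0/19
Subnets: 4.133.0.0/19, 4.133.32.0/19, 4.133.64.0/19, 4.133.96.0/19, 4.133.128.0/19, 4.133.160.0/19, 4.133.192.0/19, 4.133.224.0/19


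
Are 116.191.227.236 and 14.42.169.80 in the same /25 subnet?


Mask: 255.255.255.128
116.191.227.236 AND mask = 116.191.227.128
14.42.169.80 AND mask = 14.42.169.0
No, different subnets (116.191.227.128 vs 14.42.169.0)


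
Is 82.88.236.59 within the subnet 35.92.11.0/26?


Subnet network: 35.92.11.0
Test IP AND mask: 82.88.236.0
No, 82.88.236.59 is not in 35.92.11.0/26


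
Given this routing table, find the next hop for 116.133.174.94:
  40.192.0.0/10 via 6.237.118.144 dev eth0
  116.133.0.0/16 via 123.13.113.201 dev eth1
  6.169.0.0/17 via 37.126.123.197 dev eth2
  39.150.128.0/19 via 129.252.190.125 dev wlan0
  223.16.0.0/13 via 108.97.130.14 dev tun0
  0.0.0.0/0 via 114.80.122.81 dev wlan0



Longest prefix match for 116.133.174.94:
  /10 40.192.0.0: no
  /16 116.133.0.0: MATCH
  /17 6.169.0.0: no
  /19 39.150.128.0: no
  /13 223.16.0.0: no
  /0 0.0.0.0: MATCH
Selected: next-hop 123.13.113.201 via eth1 (matched /16)


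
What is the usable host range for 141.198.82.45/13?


Network: 141.192.0.0
Broadcast: 141.199.255.255
First usable = network + 1
Last usable = broadcast - 1
Range: 141.192.0.1 to 141.199.255.254


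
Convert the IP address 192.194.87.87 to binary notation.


192 = 11000000
194 = 11000010
87 = 01010111
87 = 01010111
Binary: 11000000.11000010.01010111.01010111


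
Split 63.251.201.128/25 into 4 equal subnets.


New prefix = 25 + 2 = 27
Each subnet has 32 addresses
  63.251.201.128/27
  63.251.201.160/27
  63.251.201.192/27
  63.251.201.224/27
Subnets: 63.251.201.128/27, 63.251.201.160/27, 63.251.201.192/27, 63.251.201.224/27


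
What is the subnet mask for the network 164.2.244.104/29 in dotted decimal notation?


/29 means 29 network bits, 3 host bits
Binary: 11111111111111111111111111111000
Mask: 255.255.255.248


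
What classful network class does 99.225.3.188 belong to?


First octet: 99
Binary: 01100011
0xxxxxxx -> Class A (1-126)
Class A, default mask 255.0.0.0 (/8)


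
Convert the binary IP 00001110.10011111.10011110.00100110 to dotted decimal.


00001110 = 14
10011111 = 159
10011110 = 158
00100110 = 38
IP: 14.159.158.38


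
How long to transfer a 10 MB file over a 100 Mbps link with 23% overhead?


Effective throughput = 100 * (1 - 23/100) = 77 Mbps
File size in Mb = 10 * 8 = 80 Mb
Time = 80 / 77
Time = 1.039 seconds


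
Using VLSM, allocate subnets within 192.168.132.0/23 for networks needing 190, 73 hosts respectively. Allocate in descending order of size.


190 hosts -> /24 (254 usable): 192.168.132.0/24
73 hosts -> /25 (126 usable): 192.168.133.0/25
Allocation: 192.168.132.0/24 (190 hosts, 254 usable); 192.168.133.0/25 (73 hosts, 126 usable)


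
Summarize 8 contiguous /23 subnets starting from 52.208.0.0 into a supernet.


Original prefix: /23
Number of subnets: 8 = 2^3
New prefix = 23 - 3 = 20
Supernet: 52.208.0.0/20


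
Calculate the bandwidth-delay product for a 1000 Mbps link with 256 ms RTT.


BDP = bandwidth * RTT
= 1000 Mbps * 256 ms
= 1000 * 1e6 * 256 / 1000 bits
= 256000000 bits
= 32000000 bytes
= 31250 KB
BDP = 256000000 bits (32000000 bytes)


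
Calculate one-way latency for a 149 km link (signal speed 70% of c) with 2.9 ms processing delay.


Speed = 0.7 * 3e5 km/s = 210000 km/s
Propagation delay = 149 / 210000 = 0.0007 s = 0.7095 ms
Processing delay = 2.9 ms
Total one-way latency = 3.6095 ms


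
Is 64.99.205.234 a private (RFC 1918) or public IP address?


RFC 1918 private ranges:
  10.0.0.0/8 (10.0.0.0 - 10.255.255.255)
  172.16.0.0/12 (172.16.0.0 - 172.31.255.255)
  192.168.0.0/16 (192.168.0.0 - 192.168.255.255)
Public (not in any RFC 1918 range)


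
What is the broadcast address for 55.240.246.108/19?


Network: 55.240.224.0/19
Host bits = 13
Set all host bits to 1:
Broadcast: 55.240.255.255


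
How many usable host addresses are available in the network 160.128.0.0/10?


Host bits = 32 - 10 = 22
Total addresses = 2^22 = 4194304
Usable = total - 2 (network and broadcast)
Usable hosts: 4194302


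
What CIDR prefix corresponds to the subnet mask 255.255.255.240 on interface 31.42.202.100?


Binary: 11111111.11111111.11111111.11110000
Count leading 1s
Prefix: /28


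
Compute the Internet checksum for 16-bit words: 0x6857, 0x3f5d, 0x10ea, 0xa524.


Sum all words (with carry folding):
+ 0x6857 = 0x6857
+ 0x3f5d = 0xa7b4
+ 0x10ea = 0xb89e
+ 0xa524 = 0x5dc3
One's complement: ~0x5dc3
Checksum = 0xa23c


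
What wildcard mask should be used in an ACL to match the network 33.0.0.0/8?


Subnet mask: 255.0.0.0
Wildcard = 255.255.255.255 - subnet mask
255 - 255 = 0
255 - 0 = 255
255 - 0 = 255
255 - 0 = 255
Wildcard: 0.255.255.255


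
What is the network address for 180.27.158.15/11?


IP:   10110100.00011011.10011110.00001111
Mask: 11111111.11100000.00000000.00000000
AND operation:
Net:  10110100.00000000.00000000.00000000
Network: 180.0.0.0/11


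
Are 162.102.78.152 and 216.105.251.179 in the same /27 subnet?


Mask: 255.255.255.224
162.102.78.152 AND mask = 162.102.78.128
216.105.251.179 AND mask = 216.105.251.160
No, different subnets (162.102.78.128 vs 216.105.251.160)


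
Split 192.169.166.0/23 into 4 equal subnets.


New prefix = 23 + 2 = 25
Each subnet has 128 addresses
  192.169.166.0/25
  192.169.166.128/25
  192.169.167.0/25
  192.169.167.128/25
Subnets: 192.169.166.0/25, 192.169.166.128/25, 192.169.167.0/25, 192.169.167.128/25


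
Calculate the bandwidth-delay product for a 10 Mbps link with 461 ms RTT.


BDP = bandwidth * RTT
= 10 Mbps * 461 ms
= 10 * 1e6 * 461 / 1000 bits
= 4610000 bits
= 576250 bytes
= 562.7441 KB
BDP = 4610000 bits (576250 bytes)


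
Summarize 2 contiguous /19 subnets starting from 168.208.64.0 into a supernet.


Original prefix: /19
Number of subnets: 2 = 2^1
New prefix = 19 - 1 = 18
Supernet: 168.208.64.0/18


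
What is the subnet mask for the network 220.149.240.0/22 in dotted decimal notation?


/22 means 22 network bits, 10 host bits
Binary: 11111111111111111111110000000000
Mask: 255.255.252.0


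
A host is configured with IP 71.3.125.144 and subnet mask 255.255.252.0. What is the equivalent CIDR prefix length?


Binary: 11111111.11111111.11111100.00000000
Count leading 1s
Prefix: /22


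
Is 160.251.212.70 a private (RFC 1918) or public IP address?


RFC 1918 private ranges:
  10.0.0.0/8 (10.0.0.0 - 10.255.255.255)
  172.16.0.0/12 (172.16.0.0 - 172.31.255.255)
  192.168.0.0/16 (192.168.0.0 - 192.168.255.255)
Public (not in any RFC 1918 range)


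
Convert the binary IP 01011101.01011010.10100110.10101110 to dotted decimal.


01011101 = 93
01011010 = 90
10100110 = 166
10101110 = 174
IP: 93.90.166.174


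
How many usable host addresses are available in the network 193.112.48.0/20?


Host bits = 32 - 20 = 12
Total addresses = 2^12 = 4096
Usable = total - 2 (network and broadcast)
Usable hosts: 4094


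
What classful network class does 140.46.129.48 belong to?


First octet: 140
Binary: 10001100
10xxxxxx -> Class B (128-191)
Class B, default mask 255.255.0.0 (/16)


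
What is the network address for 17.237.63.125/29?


IP:   00010001.11101101.00111111.01111101
Mask: 11111111.11111111.11111111.11111000
AND operation:
Net:  00010001.11101101.00111111.01111000
Network: 17.237.63.120/29


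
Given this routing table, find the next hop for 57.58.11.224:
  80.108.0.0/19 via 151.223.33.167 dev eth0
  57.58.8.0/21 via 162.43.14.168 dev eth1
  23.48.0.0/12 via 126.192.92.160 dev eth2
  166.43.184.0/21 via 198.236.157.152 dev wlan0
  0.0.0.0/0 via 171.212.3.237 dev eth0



Longest prefix match for 57.58.11.224:
  /19 80.108.0.0: no
  /21 57.58.8.0: MATCH
  /12 23.48.0.0: no
  /21 166.43.184.0: no
  /0 0.0.0.0: MATCH
Selected: next-hop 162.43.14.168 via eth1 (matched /21)


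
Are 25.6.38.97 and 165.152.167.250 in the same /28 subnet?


Mask: 255.255.255.240
25.6.38.97 AND mask = 25.6.38.96
165.152.167.250 AND mask = 165.152.167.240
No, different subnets (25.6.38.96 vs 165.152.167.240)


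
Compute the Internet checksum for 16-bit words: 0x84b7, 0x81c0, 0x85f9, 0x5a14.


Sum all words (with carry folding):
+ 0x84b7 = 0x84b7
+ 0x81c0 = 0x0678
+ 0x85f9 = 0x8c71
+ 0x5a14 = 0xe685
One's complement: ~0xe685
Checksum = 0x197a


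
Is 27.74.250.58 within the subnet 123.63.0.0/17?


Subnet network: 123.63.0.0
Test IP AND mask: 27.74.128.0
No, 27.74.250.58 is not in 123.63.0.0/17


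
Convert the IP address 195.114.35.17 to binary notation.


195 = 11000011
114 = 01110010
35 = 00100011
17 = 00010001
Binary: 11000011.01110010.00100011.00010001


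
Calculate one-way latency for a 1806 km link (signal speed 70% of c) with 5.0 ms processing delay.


Speed = 0.7 * 3e5 km/s = 210000 km/s
Propagation delay = 1806 / 210000 = 0.0086 s = 8.6 ms
Processing delay = 5.0 ms
Total one-way latency = 13.6 ms


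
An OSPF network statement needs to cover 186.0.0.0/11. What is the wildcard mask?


Subnet mask: 255.224.0.0
Wildcard = 255.255.255.255 - subnet mask
255 - 255 = 0
255 - 224 = 31
255 - 0 = 255
255 - 0 = 255
Wildcard: 0.31.255.255


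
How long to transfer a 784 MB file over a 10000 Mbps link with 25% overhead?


Effective throughput = 10000 * (1 - 25/100) = 7500 Mbps
File size in Mb = 784 * 8 = 6272 Mb
Time = 6272 / 7500
Time = 0.8363 seconds


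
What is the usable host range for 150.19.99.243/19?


Network: 150.19.96.0
Broadcast: 150.19.127.255
First usable = network + 1
Last usable = broadcast - 1
Range: 150.19.96.1 to 150.19.127.254


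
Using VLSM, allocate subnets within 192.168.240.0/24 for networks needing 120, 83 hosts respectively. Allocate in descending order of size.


120 hosts -> /25 (126 usable): 192.168.240.0/25
83 hosts -> /25 (126 usable): 192.168.240.128/25
Allocation: 192.168.240.0/25 (120 hosts, 126 usable); 192.168.240.128/25 (83 hosts, 126 usable)


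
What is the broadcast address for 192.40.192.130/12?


Network: 192.32.0.0/12
Host bits = 20
Set all host bits to 1:
Broadcast: 192.47.255.255


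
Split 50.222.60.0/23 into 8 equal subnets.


New prefix = 23 + 3 = 26
Each subnet has 64 addresses
  50.222.60.0/26
  50.222.60.64/26
  50.222.60.128/26
  50.222.60.192/26
  50.222.61.0/26
  50.222.61.64/26
  50.222.61.128/26
  50.222.61.192/26
Subnets: 50.222.60.0/26, 50.222.60.64/26, 50.222.60.128/26, 50.222.60.192/26, 50.222.61.0/26, 50.222.61.64/26, 50.222.61.128/26, 50.222.61.192/26


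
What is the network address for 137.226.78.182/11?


IP:   10001001.11100010.01001110.10110110
Mask: 11111111.11100000.00000000.00000000
AND operation:
Net:  10001001.11100000.00000000.00000000
Network: 137.224.0.0/11


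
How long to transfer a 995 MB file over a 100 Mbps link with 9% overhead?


Effective throughput = 100 * (1 - 9/100) = 91 Mbps
File size in Mb = 995 * 8 = 7960 Mb
Time = 7960 / 91
Time = 87.4725 seconds


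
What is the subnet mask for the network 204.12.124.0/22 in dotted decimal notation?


/22 means 22 network bits, 10 host bits
Binary: 11111111111111111111110000000000
Mask: 255.255.252.0


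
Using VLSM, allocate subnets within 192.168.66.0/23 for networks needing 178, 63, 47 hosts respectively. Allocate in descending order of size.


178 hosts -> /24 (254 usable): 192.168.66.0/24
63 hosts -> /25 (126 usable): 192.168.67.0/25
47 hosts -> /26 (62 usable): 192.168.67.128/26
Allocation: 192.168.66.0/24 (178 hosts, 254 usable); 192.168.67.0/25 (63 hosts, 126 usable); 192.168.67.128/26 (47 hosts, 62 usable)


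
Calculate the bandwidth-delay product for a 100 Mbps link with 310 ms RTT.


BDP = bandwidth * RTT
= 100 Mbps * 310 ms
= 100 * 1e6 * 310 / 1000 bits
= 31000000 bits
= 3875000 bytes
= 3784.1797 KB
BDP = 31000000 bits (3875000 bytes)


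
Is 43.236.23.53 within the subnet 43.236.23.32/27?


Subnet network: 43.236.23.32
Test IP AND mask: 43.236.23.32
Yes, 43.236.23.53 is in 43.236.23.32/27


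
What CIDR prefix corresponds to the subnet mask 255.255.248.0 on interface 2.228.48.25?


Binary: 11111111.11111111.11111000.00000000
Count leading 1s
Prefix: /21


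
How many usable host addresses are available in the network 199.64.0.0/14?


Host bits = 32 - 14 = 18
Total addresses = 2^18 = 262144
Usable = total - 2 (network and broadcast)
Usable hosts: 262142


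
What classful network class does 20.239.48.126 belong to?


First octet: 20
Binary: 00010100
0xxxxxxx -> Class A (1-126)
Class A, default mask 255.0.0.0 (/8)


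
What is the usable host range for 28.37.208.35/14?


Network: 28.36.0.0
Broadcast: 28.39.255.255
First usable = network + 1
Last usable = broadcast - 1
Range: 28.36.0.1 to 28.39.255.254


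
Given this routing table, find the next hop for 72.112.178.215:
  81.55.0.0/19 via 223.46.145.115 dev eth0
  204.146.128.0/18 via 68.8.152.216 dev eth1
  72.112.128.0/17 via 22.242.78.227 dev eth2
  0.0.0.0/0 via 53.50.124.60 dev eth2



Longest prefix match for 72.112.178.215:
  /19 81.55.0.0: no
  /18 204.146.128.0: no
  /17 72.112.128.0: MATCH
  /0 0.0.0.0: MATCH
Selected: next-hop 22.242.78.227 via eth2 (matched /17)


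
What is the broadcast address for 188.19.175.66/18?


Network: 188.19.128.0/18
Host bits = 14
Set all host bits to 1:
Broadcast: 188.19.191.255


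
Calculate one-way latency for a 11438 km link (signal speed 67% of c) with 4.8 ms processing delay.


Speed = 0.67 * 3e5 km/s = 201000 km/s
Propagation delay = 11438 / 201000 = 0.0569 s = 56.9055 ms
Processing delay = 4.8 ms
Total one-way latency = 61.7055 ms


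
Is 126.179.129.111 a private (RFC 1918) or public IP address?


RFC 1918 private ranges:
  10.0.0.0/8 (10.0.0.0 - 10.255.255.255)
  172.16.0.0/12 (172.16.0.0 - 172.31.255.255)
  192.168.0.0/16 (192.168.0.0 - 192.168.255.255)
Public (not in any RFC 1918 range)


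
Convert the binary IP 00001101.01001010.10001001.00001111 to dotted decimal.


00001101 = 13
01001010 = 74
10001001 = 137
00001111 = 15
IP: 13.74.137.15


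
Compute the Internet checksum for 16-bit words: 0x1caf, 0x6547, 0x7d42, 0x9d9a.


Sum all words (with carry folding):
+ 0x1caf = 0x1caf
+ 0x6547 = 0x81f6
+ 0x7d42 = 0xff38
+ 0x9d9a = 0x9cd3
One's complement: ~0x9cd3
Checksum = 0x632c


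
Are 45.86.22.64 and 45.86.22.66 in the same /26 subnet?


Mask: 255.255.255.192
45.86.22.64 AND mask = 45.86.22.64
45.86.22.66 AND mask = 45.86.22.64
Yes, same subnet (45.86.22.64)


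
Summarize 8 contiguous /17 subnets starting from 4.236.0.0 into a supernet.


Original prefix: /17
Number of subnets: 8 = 2^3
New prefix = 17 - 3 = 14
Supernet: 4.236.0.0/14


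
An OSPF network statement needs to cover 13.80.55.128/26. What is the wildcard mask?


Subnet mask: 255.255.255.192
Wildcard = 255.255.255.255 - subnet mask
255 - 255 = 0
255 - 255 = 0
255 - 255 = 0
255 - 192 = 63
Wildcard: 0.0.0.63


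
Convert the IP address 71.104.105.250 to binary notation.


71 = 01000111
104 = 01101000
105 = 01101001
250 = 11111010
Binary: 01000111.01101000.01101001.11111010


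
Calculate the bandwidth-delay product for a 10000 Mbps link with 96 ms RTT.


BDP = bandwidth * RTT
= 10000 Mbps * 96 ms
= 10000 * 1e6 * 96 / 1000 bits
= 960000000 bits
= 120000000 bytes
= 117187.5 KB
BDP = 960000000 bits (120000000 bytes)


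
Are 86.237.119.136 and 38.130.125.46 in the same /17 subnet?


Mask: 255.255.128.0
86.237.119.136 AND mask = 86.237.0.0
38.130.125.46 AND mask = 38.130.0.0
No, different subnets (86.237.0.0 vs 38.130.0.0)


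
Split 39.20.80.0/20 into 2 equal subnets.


New prefix = 20 + 1 = 21
Each subnet has 2048 addresses
  39.20.80.0/21
  39.20.88.0/21
Subnets: 39.20.80.0/21, 39.20.88.0/21


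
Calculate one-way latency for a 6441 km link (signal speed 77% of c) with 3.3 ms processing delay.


Speed = 0.77 * 3e5 km/s = 231000 km/s
Propagation delay = 6441 / 231000 = 0.0279 s = 27.8831 ms
Processing delay = 3.3 ms
Total one-way latency = 31.1831 ms


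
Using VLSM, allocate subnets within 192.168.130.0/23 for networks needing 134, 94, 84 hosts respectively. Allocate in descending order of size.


134 hosts -> /24 (254 usable): 192.168.130.0/24
94 hosts -> /25 (126 usable): 192.168.131.0/25
84 hosts -> /25 (126 usable): 192.168.131.128/25
Allocation: 192.168.130.0/24 (134 hosts, 254 usable); 192.168.131.0/25 (94 hosts, 126 usable); 192.168.131.128/25 (84 hosts, 126 usable)


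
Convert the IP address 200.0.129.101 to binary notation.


200 = 11001000
0 = 00000000
129 = 10000001
101 = 01100101
Binary: 11001000.00000000.10000001.01100101


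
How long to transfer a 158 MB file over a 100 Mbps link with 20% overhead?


Effective throughput = 100 * (1 - 20/100) = 80 Mbps
File size in Mb = 158 * 8 = 1264 Mb
Time = 1264 / 80
Time = 15.8 seconds


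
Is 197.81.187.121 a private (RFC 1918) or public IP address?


RFC 1918 private ranges:
  10.0.0.0/8 (10.0.0.0 - 10.255.255.255)
  172.16.0.0/12 (172.16.0.0 - 172.31.255.255)
  192.168.0.0/16 (192.168.0.0 - 192.168.255.255)
Public (not in any RFC 1918 range)


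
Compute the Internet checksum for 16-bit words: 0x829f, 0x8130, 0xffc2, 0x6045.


Sum all words (with carry folding):
+ 0x829f = 0x829f
+ 0x8130 = 0x03d0
+ 0xffc2 = 0x0393
+ 0x6045 = 0x63d8
One's complement: ~0x63d8
Checksum = 0x9c27


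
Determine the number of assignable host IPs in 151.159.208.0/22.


Host bits = 32 - 22 = 10
Total addresses = 2^10 = 1024
Usable = total - 2 (network and broadcast)
Usable hosts: 1022


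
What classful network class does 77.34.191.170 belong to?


First octet: 77
Binary: 01001101
0xxxxxxx -> Class A (1-126)
Class A, default mask 255.0.0.0 (/8)


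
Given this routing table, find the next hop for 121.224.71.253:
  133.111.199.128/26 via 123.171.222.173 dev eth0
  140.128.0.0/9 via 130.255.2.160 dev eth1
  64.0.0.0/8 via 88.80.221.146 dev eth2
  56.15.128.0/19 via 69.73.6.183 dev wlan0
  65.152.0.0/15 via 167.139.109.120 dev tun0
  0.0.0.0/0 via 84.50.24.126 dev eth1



Longest prefix match for 121.224.71.253:
  /26 133.111.199.128: no
  /9 140.128.0.0: no
  /8 64.0.0.0: no
  /19 56.15.128.0: no
  /15 65.152.0.0: no
  /0 0.0.0.0: MATCH
Selected: next-hop 84.50.24.126 via eth1 (matched /0)


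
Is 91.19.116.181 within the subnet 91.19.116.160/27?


Subnet network: 91.19.116.160
Test IP AND mask: 91.19.116.160
Yes, 91.19.116.181 is in 91.19.116.160/27


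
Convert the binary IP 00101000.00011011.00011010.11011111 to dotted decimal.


00101000 = 40
00011011 = 27
00011010 = 26
11011111 = 223
IP: 40.27.26.223


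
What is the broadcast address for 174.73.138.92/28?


Network: 174.73.138.80/28
Host bits = 4
Set all host bits to 1:
Broadcast: 174.73.138.95


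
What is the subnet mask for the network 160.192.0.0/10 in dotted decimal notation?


/10 means 10 network bits, 22 host bits
Binary: 11111111110000000000000000000000
Mask: 255.192.0.0


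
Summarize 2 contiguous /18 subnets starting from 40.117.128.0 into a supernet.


Original prefix: /18
Number of subnets: 2 = 2^1
New prefix = 18 - 1 = 17
Supernet: 40.117.128.0/17


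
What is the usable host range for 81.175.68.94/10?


Network: 81.128.0.0
Broadcast: 81.191.255.255
First usable = network + 1
Last usable = broadcast - 1
Range: 81.128.0.1 to 81.191.255.254


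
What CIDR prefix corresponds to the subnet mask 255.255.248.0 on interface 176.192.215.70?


Binary: 11111111.11111111.11111000.00000000
Count leading 1s
Prefix: /21


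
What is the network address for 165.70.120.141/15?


IP:   10100101.01000110.01111000.10001101
Mask: 11111111.11111110.00000000.00000000
AND operation:
Net:  10100101.01000110.00000000.00000000
Network: 165.70.0.0/15


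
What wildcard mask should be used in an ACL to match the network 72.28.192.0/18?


Subnet mask: 255.255.192.0
Wildcard = 255.255.255.255 - subnet mask
255 - 255 = 0
255 - 255 = 0
255 - 192 = 63
255 - 0 = 255
Wildcard: 0.0.63.255


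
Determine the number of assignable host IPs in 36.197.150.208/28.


Host bits = 32 - 28 = 4
Total addresses = 2^4 = 16
Usable = total - 2 (network and broadcast)
Usable hosts: 14


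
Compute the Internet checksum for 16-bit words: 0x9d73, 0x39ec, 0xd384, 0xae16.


Sum all words (with carry folding):
+ 0x9d73 = 0x9d73
+ 0x39ec = 0xd75f
+ 0xd384 = 0xaae4
+ 0xae16 = 0x58fb
One's complement: ~0x58fb
Checksum = 0xa704


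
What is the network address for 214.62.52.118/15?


IP:   11010110.00111110.00110100.01110110
Mask: 11111111.11111110.00000000.00000000
AND operation:
Net:  11010110.00111110.00000000.00000000
Network: 214.62.0.0/15


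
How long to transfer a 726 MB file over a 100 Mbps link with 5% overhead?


Effective throughput = 100 * (1 - 5/100) = 95 Mbps
File size in Mb = 726 * 8 = 5808 Mb
Time = 5808 / 95
Time = 61.1368 seconds


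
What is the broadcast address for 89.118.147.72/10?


Network: 89.64.0.0/10
Host bits = 22
Set all host bits to 1:
Broadcast: 89.127.255.255


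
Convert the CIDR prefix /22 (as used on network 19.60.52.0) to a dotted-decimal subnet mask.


/22 means 22 network bits, 10 host bits
Binary: 11111111111111111111110000000000
Mask: 255.255.252.0


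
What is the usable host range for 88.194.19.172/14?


Network: 88.192.0.0
Broadcast: 88.195.255.255
First usable = network + 1
Last usable = broadcast - 1
Range: 88.192.0.1 to 88.195.255.254


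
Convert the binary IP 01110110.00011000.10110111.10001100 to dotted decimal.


01110110 = 118
00011000 = 24
10110111 = 183
10001100 = 140
IP: 118.24.183.140


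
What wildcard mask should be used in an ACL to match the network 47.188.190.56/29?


Subnet mask: 255.255.255.248
Wildcard = 255.255.255.255 - subnet mask
255 - 255 = 0
255 - 255 = 0
255 - 255 = 0
255 - 248 = 7
Wildcard: 0.0.0.7


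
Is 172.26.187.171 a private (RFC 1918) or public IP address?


RFC 1918 private ranges:
  10.0.0.0/8 (10.0.0.0 - 10.255.255.255)
  172.16.0.0/12 (172.16.0.0 - 172.31.255.255)
  192.168.0.0/16 (192.168.0.0 - 192.168.255.255)
Private (in 172.16.0.0/12)


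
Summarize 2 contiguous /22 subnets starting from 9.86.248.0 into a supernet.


Original prefix: /22
Number of subnets: 2 = 2^1
New prefix = 22 - 1 = 21
Supernet: 9.86.248.0/21


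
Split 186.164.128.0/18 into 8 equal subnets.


New prefix = 18 + 3 = 21
Each subnet has 2048 addresses
  186.164.128.0/21
  186.164.136.0/21
  186.164.144.0/21
  186.164.152.0/21
  186.164.160.0/21
  186.164.168.0/21
  186.164.176.0/21
  186.164.184.0/21
Subnets: 186.164.128.0/21, 186.164.136.0/21, 186.164.144.0/21, 186.164.152.0/21, 186.164.160.0/21, 186.164.168.0/21, 186.164.176.0/21, 186.164.184.0/21


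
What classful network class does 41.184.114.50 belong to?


First octet: 41
Binary: 00101001
0xxxxxxx -> Class A (1-126)
Class A, default mask 255.0.0.0 (/8)


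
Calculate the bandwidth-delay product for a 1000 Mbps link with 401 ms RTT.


BDP = bandwidth * RTT
= 1000 Mbps * 401 ms
= 1000 * 1e6 * 401 / 1000 bits
= 401000000 bits
= 50125000 bytes
= 48950.1953 KB
BDP = 401000000 bits (50125000 bytes)


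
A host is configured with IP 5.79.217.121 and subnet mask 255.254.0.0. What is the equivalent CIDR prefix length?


Binary: 11111111.11111110.00000000.00000000
Count leading 1s
Prefix: /15


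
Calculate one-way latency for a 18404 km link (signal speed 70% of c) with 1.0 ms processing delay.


Speed = 0.7 * 3e5 km/s = 210000 km/s
Propagation delay = 18404 / 210000 = 0.0876 s = 87.6381 ms
Processing delay = 1.0 ms
Total one-way latency = 88.6381 ms


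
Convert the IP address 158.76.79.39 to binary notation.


158 = 10011110
76 = 01001100
79 = 01001111
39 = 00100111
Binary: 10011110.01001100.01001111.00100111


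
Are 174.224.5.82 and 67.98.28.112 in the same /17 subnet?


Mask: 255.255.128.0
174.224.5.82 AND mask = 174.224.0.0
67.98.28.112 AND mask = 67.98.0.0
No, different subnets (174.224.0.0 vs 67.98.0.0)


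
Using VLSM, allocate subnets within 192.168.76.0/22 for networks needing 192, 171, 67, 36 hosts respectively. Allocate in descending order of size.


192 hosts -> /24 (254 usable): 192.168.76.0/24
171 hosts -> /24 (254 usable): 192.168.77.0/24
67 hosts -> /25 (126 usable): 192.168.78.0/25
36 hosts -> /26 (62 usable): 192.168.78.128/26
Allocation: 192.168.76.0/24 (192 hosts, 254 usable); 192.168.77.0/24 (171 hosts, 254 usable); 192.168.78.0/25 (67 hosts, 126 usable); 192.168.78.128/26 (36 hosts, 62 usable)


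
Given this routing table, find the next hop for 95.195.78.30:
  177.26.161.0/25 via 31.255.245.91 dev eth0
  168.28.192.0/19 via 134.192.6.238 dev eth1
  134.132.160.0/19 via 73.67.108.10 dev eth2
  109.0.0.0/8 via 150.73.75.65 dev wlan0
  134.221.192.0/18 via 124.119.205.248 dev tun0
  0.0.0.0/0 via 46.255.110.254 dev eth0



Longest prefix match for 95.195.78.30:
  /25 177.26.161.0: no
  /19 168.28.192.0: no
  /19 134.132.160.0: no
  /8 109.0.0.0: no
  /18 134.221.192.0: no
  /0 0.0.0.0: MATCH
Selected: next-hop 46.255.110.254 via eth0 (matched /0)


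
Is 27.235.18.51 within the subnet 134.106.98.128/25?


Subnet network: 134.106.98.128
Test IP AND mask: 27.235.18.0
No, 27.235.18.51 is not in 134.106.98.128/25


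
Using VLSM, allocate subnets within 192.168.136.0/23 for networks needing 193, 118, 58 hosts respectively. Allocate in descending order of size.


193 hosts -> /24 (254 usable): 192.168.136.0/24
118 hosts -> /25 (126 usable): 192.168.137.0/25
58 hosts -> /26 (62 usable): 192.168.137.128/26
Allocation: 192.168.136.0/24 (193 hosts, 254 usable); 192.168.137.0/25 (118 hosts, 126 usable); 192.168.137.128/26 (58 hosts, 62 usable)


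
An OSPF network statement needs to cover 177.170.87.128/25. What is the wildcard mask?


Subnet mask: 255.255.255.128
Wildcard = 255.255.255.255 - subnet mask
255 - 255 = 0
255 - 255 = 0
255 - 255 = 0
255 - 128 = 127
Wildcard: 0.0.0.127


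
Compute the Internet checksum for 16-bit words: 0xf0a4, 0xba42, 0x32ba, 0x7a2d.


Sum all words (with carry folding):
+ 0xf0a4 = 0xf0a4
+ 0xba42 = 0xaae7
+ 0x32ba = 0xdda1
+ 0x7a2d = 0x57cf
One's complement: ~0x57cf
Checksum = 0xa830


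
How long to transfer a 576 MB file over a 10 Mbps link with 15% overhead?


Effective throughput = 10 * (1 - 15/100) = 8.5 Mbps
File size in Mb = 576 * 8 = 4608 Mb
Time = 4608 / 8.5
Time = 542.1176 seconds


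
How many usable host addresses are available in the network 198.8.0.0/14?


Host bits = 32 - 14 = 18
Total addresses = 2^18 = 262144
Usable = total - 2 (network and broadcast)
Usable hosts: 262142


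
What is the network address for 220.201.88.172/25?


IP:   11011100.11001001.01011000.10101100
Mask: 11111111.11111111.11111111.10000000
AND operation:
Net:  11011100.11001001.01011000.10000000
Network: 220.201.88.128/25


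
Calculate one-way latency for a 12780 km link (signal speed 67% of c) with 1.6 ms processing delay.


Speed = 0.67 * 3e5 km/s = 201000 km/s
Propagation delay = 12780 / 201000 = 0.0636 s = 63.5821 ms
Processing delay = 1.6 ms
Total one-way latency = 65.1821 ms


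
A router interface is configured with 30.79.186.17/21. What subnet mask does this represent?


/21 means 21 network bits, 11 host bits
Binary: 11111111111111111111100000000000
Mask: 255.255.248.0


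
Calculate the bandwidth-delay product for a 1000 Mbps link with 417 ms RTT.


BDP = bandwidth * RTT
= 1000 Mbps * 417 ms
= 1000 * 1e6 * 417 / 1000 bits
= 417000000 bits
= 52125000 bytes
= 50903.3203 KB
BDP = 417000000 bits (52125000 bytes)


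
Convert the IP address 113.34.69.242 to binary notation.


113 = 01110001
34 = 00100010
69 = 01000101
242 = 11110010
Binary: 01110001.00100010.01000101.11110010


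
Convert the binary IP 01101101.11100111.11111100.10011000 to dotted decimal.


01101101 = 109
11100111 = 231
11111100 = 252
10011000 = 152
IP: 109.231.252.152


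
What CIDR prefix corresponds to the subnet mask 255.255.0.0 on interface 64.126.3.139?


Binary: 11111111.11111111.00000000.00000000
Count leading 1s
Prefix: /16


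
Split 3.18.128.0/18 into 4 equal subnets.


New prefix = 18 + 2 = 20
Each subnet has 4096 addresses
  3.18.128.0/20
  3.18.144.0/20
  3.18.160.0/20
  3.18.176.0/20
Subnets: 3.18.128.0/20, 3.18.144.0/20, 3.18.160.0/20, 3.18.176.0/20


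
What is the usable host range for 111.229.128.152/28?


Network: 111.229.128.144
Broadcast: 111.229.128.159
First usable = network + 1
Last usable = broadcast - 1
Range: 111.229.128.145 to 111.229.128.158


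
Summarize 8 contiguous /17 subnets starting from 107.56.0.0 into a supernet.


Original prefix: /17
Number of subnets: 8 = 2^3
New prefix = 17 - 3 = 14
Supernet: 107.56.0.0/14


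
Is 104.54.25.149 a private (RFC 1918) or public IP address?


RFC 1918 private ranges:
  10.0.0.0/8 (10.0.0.0 - 10.255.255.255)
  172.16.0.0/12 (172.16.0.0 - 172.31.255.255)
  192.168.0.0/16 (192.168.0.0 - 192.168.255.255)
Public (not in any RFC 1918 range)


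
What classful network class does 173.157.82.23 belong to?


First octet: 173
Binary: 10101101
10xxxxxx -> Class B (128-191)
Class B, default mask 255.255.0.0 (/16)


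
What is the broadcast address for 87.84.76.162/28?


Network: 87.84.76.160/28
Host bits = 4
Set all host bits to 1:
Broadcast: 87.84.76.175


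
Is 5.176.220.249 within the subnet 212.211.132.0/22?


Subnet network: 212.211.132.0
Test IP AND mask: 5.176.220.0
No, 5.176.220.249 is not in 212.211.132.0/22


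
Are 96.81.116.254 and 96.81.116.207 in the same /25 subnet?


Mask: 255.255.255.128
96.81.116.254 AND mask = 96.81.116.128
96.81.116.207 AND mask = 96.81.116.128
Yes, same subnet (96.81.116.128)


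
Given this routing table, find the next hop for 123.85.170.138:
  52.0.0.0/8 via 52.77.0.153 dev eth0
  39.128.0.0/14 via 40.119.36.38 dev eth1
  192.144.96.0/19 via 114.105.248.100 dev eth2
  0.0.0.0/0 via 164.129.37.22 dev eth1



Longest prefix match for 123.85.170.138:
  /8 52.0.0.0: no
  /14 39.128.0.0: no
  /19 192.144.96.0: no
  /0 0.0.0.0: MATCH
Selected: next-hop 164.129.37.22 via eth1 (matched /0)


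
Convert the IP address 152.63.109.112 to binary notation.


152 = 10011000
63 = 00111111
109 = 01101101
112 = 01110000
Binary: 10011000.00111111.01101101.01110000


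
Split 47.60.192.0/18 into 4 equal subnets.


New prefix = 18 + 2 = 20
Each subnet has 4096 addresses
  47.60.192.0/20
  47.60.208.0/20
  47.60.224.0/20
  47.60.240.0/20
Subnets: 47.60.192.0/20, 47.60.208.0/20, 47.60.224.0/20, 47.60.240.0/20


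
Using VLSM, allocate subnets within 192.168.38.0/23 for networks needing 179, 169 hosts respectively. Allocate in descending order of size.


179 hosts -> /24 (254 usable): 192.168.38.0/24
169 hosts -> /24 (254 usable): 192.168.39.0/24
Allocation: 192.168.38.0/24 (179 hosts, 254 usable); 192.168.39.0/24 (169 hosts, 254 usable)


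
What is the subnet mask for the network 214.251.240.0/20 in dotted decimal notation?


/20 means 20 network bits, 12 host bits
Binary: 11111111111111111111000000000000
Mask: 255.255.240.0


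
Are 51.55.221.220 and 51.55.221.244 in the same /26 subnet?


Mask: 255.255.255.192
51.55.221.220 AND mask = 51.55.221.192
51.55.221.244 AND mask = 51.55.221.192
Yes, same subnet (51.55.221.192)


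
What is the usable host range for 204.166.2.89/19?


Network: 204.166.0.0
Broadcast: 204.166.31.255
First usable = network + 1
Last usable = broadcast - 1
Range: 204.166.0.1 to 204.166.31.254


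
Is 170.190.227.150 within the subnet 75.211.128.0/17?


Subnet network: 75.211.128.0
Test IP AND mask: 170.190.128.0
No, 170.190.227.150 is not in 75.211.128.0/17


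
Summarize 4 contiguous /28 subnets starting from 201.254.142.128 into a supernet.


Original prefix: /28
Number of subnets: 4 = 2^2
New prefix = 28 - 2 = 26
Supernet: 201.254.142.128/26


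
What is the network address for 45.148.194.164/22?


IP:   00101101.10010100.11000010.10100100
Mask: 11111111.11111111.11111100.00000000
AND operation:
Net:  00101101.10010100.11000000.00000000
Network: 45.148.192.0/22


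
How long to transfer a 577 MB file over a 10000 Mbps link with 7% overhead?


Effective throughput = 10000 * (1 - 7/100) = 9300 Mbps
File size in Mb = 577 * 8 = 4616 Mb
Time = 4616 / 9300
Time = 0.4963 seconds
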